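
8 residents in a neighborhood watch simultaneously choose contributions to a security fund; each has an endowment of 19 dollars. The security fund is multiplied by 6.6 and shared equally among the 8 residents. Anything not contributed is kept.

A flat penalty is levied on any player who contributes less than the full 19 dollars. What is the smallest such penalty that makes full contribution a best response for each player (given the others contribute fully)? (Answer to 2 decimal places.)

Given the others contribute fully, the best deviation is to contribute 0 (any partial contribution still incurs the fine and gives up units whose private return 0.8250 is below 1).
Deviating from 19 to 0 saves 19 dollars but forfeits the deviator's share of the drop in the security fund: 6.6/8 × 19 = 15.67.
So the deviation gain is 19 − 15.67 = 3.33, and the fine must be at least 3.33 dollars to wipe it out.

3.33 dollars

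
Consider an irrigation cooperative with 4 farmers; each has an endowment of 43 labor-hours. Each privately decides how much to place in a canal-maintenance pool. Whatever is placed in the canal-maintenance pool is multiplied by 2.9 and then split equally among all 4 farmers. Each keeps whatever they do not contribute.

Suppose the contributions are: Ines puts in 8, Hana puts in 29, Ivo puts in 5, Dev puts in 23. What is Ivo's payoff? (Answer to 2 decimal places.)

85.13 labor-hours

Total contributed: 8 + 29 + 5 + 23 = 65.
Each receives 2.9 × 65 / 4 = 47.13 from the canal-maintenance pool.
Ivo keeps 43 − 5 = 38, so Ivo's payoff is 38 + 47.13 = 85.13.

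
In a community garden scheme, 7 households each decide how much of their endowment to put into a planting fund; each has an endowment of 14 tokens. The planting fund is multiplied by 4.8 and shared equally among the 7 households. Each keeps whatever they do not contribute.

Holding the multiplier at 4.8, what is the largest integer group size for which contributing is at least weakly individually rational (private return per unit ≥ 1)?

4

Private return per unit is 4.8/(group size), which is ≥ 1 whenever the group size is ≤ 4.8.
The largest such integer is 4.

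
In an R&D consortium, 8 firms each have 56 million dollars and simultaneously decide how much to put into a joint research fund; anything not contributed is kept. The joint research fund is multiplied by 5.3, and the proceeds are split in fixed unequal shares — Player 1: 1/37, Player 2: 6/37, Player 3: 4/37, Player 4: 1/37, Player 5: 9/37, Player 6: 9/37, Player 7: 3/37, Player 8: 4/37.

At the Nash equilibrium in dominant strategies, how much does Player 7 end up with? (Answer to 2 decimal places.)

104.13 million dollars

For player j, contributing a unit is worthwhile iff 5.3 × (j's share) ≥ 1, i.e. iff j's share is at least 0.1887.
Player 5 and Player 6 are above the threshold, contributing 56 each; the remaining 6 contribute 0. Total contributed: 112.
Player 7 keeps 56 and receives 5.3 × 112 × 3/37 = 48.13 from the joint research fund, for a payoff of 104.13.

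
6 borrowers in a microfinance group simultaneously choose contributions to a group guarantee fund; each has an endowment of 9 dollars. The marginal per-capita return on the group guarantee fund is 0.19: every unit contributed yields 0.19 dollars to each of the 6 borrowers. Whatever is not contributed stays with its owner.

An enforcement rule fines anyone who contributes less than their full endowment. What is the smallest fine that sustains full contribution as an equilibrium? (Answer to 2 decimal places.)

7.29 dollars

Given the others contribute fully, the best deviation is to contribute 0 (any partial contribution still incurs the fine and gives up units whose private return 0.19 is below 1).
Deviating from 9 to 0 saves 9 dollars but forfeits the deviator's share of the drop in the group guarantee fund: 0.19 × 9 = 1.71.
So the deviation gain is 9 − 1.71 = 7.29, and the fine must be at least 7.29 dollars to wipe it out.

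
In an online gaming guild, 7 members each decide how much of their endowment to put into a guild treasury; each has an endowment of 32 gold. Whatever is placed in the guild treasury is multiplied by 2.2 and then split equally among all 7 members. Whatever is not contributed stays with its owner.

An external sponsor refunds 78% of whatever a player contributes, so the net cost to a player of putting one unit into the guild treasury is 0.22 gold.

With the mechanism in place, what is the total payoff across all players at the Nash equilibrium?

The effective private return per unit is now (2.2/7) / 0.22 = 1.4286 > 1, so every player's dominant strategy flips to full contribution.
At the Nash equilibrium everyone contributes 32. Group total payoff = 7 × (32 × 0.78 + 2.2 × 32) = 667.52.

667.52 gold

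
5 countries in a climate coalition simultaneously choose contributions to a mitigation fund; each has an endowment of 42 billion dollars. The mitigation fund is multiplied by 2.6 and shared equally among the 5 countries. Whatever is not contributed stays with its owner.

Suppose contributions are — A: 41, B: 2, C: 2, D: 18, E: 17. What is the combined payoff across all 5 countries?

Total contributed: 41 + 2 + 2 + 18 + 17 = 80; total kept: 5 × 42 − 80 = 130.
The mitigation fund pays out 2.6 × 80 = 208.00 in aggregate.
Group total = 130 + 208.00 = 338.00.

338.00 billion dollars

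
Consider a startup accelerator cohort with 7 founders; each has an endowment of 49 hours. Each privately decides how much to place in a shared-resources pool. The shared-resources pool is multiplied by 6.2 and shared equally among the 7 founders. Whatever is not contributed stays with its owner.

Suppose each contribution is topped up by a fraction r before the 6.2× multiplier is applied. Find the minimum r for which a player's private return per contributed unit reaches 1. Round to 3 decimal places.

With matching at rate r, one contributed unit becomes (1 + r) in the shared-resources pool and returns 6.2 × (1 + r) / 7 to the contributor.
Setting this equal to 1: 1 + r = 7/6.2 = 1.1290.
So the minimum matching rate is r = 1.1290 − 1 = 0.129.

0.129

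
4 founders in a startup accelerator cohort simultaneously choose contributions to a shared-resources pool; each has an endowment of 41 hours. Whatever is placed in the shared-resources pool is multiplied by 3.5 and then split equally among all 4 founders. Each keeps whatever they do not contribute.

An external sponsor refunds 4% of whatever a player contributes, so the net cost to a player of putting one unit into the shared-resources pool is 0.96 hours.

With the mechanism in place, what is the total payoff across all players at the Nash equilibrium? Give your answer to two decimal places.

Even with the mechanism, each unit contributed returns only (3.5/4) / 0.96 = 0.9115 per unit of net cost, so contributing nothing is still dominant.
Everyone keeps their endowment and the group total is 4 × 41 = 164.

164.00 hours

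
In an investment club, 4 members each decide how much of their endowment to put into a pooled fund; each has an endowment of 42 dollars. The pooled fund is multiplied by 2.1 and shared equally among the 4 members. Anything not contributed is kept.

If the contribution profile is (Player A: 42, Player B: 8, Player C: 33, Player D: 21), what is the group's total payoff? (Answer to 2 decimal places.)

282.40 dollars

Total contributed: 42 + 8 + 33 + 21 = 104; total kept: 4 × 42 − 104 = 64.
The pooled fund pays out 2.1 × 104 = 218.40 in aggregate.
Group total = 64 + 218.40 = 282.40.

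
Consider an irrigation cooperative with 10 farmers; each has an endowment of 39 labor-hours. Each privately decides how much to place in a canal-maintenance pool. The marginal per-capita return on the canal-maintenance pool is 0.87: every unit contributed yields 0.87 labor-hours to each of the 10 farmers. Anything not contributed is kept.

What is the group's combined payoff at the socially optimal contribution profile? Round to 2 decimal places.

3393.00 labor-hours

Each contributed unit returns 8.700 to the group as a whole (0.87 to each of 10 players), which exceeds 1, so the social optimum is full contribution: group total = 8.700 × 390 = 3393.00.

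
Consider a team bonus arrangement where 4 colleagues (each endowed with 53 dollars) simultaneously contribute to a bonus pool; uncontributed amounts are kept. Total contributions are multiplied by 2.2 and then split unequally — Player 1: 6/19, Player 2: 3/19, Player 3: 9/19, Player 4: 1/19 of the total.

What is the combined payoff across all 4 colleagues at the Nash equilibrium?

275.60 dollars

For player j, contributing a unit is worthwhile iff 2.2 × (j's share) ≥ 1, i.e. iff j's share is at least 0.4545.
Only Player 3 (9/19) clears that bar, contributing 53; the remaining 3 contribute 0. Total contributed: 53.
The bonus pool pays out 2.2 × 53 = 116.60 in total (split across the unequal shares, but the aggregate is all that matters for the group sum).
The 3 free-riders keep 53 each, adding 159. Group total = 159 + 116.60 = 275.60.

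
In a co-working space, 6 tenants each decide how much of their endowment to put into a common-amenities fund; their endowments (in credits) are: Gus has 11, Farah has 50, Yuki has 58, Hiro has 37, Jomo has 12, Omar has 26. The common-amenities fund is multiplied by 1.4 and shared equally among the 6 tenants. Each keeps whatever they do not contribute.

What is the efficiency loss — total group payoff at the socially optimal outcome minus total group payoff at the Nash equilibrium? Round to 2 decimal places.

77.60 credits

The private return per contributed unit is 1.4/6 = 0.2333 < 1 for every player regardless of endowment, so the Nash equilibrium is zero contribution and the group total is Σ E_j = 11 + 50 + 58 + 37 + 12 + 26 = 194.
Each contributed unit returns 1.400 to the group, so the social optimum is full contribution by everyone: group total = 1.400 × 194 = 271.60.
Efficiency loss = (1.400 − 1) × 194 = 77.60.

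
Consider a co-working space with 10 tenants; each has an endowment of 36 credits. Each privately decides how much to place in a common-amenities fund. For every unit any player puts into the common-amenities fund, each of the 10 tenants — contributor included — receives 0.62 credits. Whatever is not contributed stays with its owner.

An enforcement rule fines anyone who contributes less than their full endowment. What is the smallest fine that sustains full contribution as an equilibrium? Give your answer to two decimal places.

Given the others contribute fully, the best deviation is to contribute 0 (any partial contribution still incurs the fine and gives up units whose private return 0.62 is below 1).
Deviating from 36 to 0 saves 36 credits but forfeits the deviator's share of the drop in the common-amenities fund: 0.62 × 36 = 22.32.
So the deviation gain is 36 − 22.32 = 13.68, and the fine must be at least 13.68 credits to wipe it out.

13.68 credits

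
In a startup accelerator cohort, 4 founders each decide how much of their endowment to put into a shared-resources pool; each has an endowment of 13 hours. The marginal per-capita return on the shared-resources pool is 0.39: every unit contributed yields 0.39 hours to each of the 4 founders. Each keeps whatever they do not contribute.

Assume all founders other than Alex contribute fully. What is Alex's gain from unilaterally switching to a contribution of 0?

7.93 hours

Switching from a contribution of 13 to 0 lets Alex keep an extra 13 hours, but lowers the shared-resources pool by 13, which costs Alex their own share of that drop: 0.39 × 13 = 5.07.
Net gain = 13 − 5.07 = 7.93. The private return per contributed unit (0.39) is below 1, so free-riding is indeed the best response regardless of what the others do.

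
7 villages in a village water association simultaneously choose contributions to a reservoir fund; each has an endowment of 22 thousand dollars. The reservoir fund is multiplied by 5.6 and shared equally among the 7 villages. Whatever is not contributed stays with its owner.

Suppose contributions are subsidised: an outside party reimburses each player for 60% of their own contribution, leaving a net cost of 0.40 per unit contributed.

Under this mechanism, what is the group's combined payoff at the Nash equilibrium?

954.80 thousand dollars

With the mechanism, a contributed unit returns (5.6/7) / 0.40 = 2.0000 per unit of net cost to the contributor — now above 1 — so contributing fully is weakly dominant for every player.
So the Nash equilibrium is full contribution by all 7; the group earns 7 × (22 × 0.60 + 5.6 × 22) = 954.80.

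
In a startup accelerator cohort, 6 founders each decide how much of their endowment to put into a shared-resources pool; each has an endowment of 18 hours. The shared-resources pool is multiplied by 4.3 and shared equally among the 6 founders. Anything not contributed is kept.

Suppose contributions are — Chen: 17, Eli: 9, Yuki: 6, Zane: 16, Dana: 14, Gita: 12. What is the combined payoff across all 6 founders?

Total contributed: 17 + 9 + 6 + 16 + 14 + 12 = 74; total kept: 6 × 18 − 74 = 34.
The shared-resources pool pays out 4.3 × 74 = 318.20 in aggregate.
Group total = 34 + 318.20 = 352.20.

352.20 hours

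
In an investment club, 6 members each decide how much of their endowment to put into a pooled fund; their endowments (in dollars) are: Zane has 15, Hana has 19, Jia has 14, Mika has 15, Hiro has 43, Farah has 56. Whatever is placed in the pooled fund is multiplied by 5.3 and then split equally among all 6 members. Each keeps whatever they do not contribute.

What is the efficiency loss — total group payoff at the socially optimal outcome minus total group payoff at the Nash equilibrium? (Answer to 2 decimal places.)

696.60 dollars

The private return per contributed unit is 5.3/6 = 0.8833 < 1 for every player regardless of endowment, so the Nash equilibrium is zero contribution and the group total is Σ E_j = 15 + 19 + 14 + 15 + 43 + 56 = 162.
Each contributed unit returns 5.300 to the group, so the social optimum is full contribution by everyone: group total = 5.300 × 162 = 858.60.
Efficiency loss = (5.300 − 1) × 162 = 696.60.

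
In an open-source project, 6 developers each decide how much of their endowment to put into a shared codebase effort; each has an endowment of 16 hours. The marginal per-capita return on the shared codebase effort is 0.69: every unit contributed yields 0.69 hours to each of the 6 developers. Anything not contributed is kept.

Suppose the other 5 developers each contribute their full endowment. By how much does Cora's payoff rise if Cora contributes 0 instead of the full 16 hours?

4.96 hours

Switching from a contribution of 16 to 0 lets Cora keep an extra 16 hours, but lowers the shared codebase effort by 16, which costs Cora their own share of that drop: 0.69 × 16 = 11.04.
Net gain = 16 − 11.04 = 4.96. The private return per contributed unit (0.69) is below 1, so free-riding is indeed the best response regardless of what the others do.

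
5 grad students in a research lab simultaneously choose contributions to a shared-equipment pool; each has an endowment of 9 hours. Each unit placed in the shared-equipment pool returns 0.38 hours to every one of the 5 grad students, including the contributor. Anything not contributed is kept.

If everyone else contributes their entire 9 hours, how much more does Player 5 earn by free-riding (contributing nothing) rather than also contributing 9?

5.58 hours

Switching from a contribution of 9 to 0 lets Player 5 keep an extra 9 hours, but lowers the shared-equipment pool by 9, which costs Player 5 their own share of that drop: 0.38 × 9 = 3.42.
Net gain = 9 − 3.42 = 5.58. The private return per contributed unit (0.38) is below 1, so free-riding is indeed the best response regardless of what the others do.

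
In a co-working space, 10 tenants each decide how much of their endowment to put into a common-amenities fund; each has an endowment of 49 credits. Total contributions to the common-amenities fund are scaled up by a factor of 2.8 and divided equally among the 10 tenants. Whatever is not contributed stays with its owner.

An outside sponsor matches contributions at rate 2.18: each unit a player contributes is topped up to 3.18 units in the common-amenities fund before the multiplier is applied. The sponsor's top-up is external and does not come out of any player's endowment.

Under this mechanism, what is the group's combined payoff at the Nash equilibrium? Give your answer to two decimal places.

490.00 credits

Even with the mechanism, each unit contributed returns only 2.8 × 3.18 / 10 = 0.8904 per unit of net cost, so contributing nothing is still dominant.
Everyone keeps their endowment and the group total is 10 × 49 = 490.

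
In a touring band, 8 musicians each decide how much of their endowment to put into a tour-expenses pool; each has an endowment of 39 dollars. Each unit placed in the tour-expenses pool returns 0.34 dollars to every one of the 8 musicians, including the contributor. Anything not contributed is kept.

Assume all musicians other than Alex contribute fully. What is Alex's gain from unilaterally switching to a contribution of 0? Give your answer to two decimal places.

Switching from a contribution of 39 to 0 lets Alex keep an extra 39 dollars, but lowers the tour-expenses pool by 39, which costs Alex their own share of that drop: 0.34 × 39 = 13.26.
Net gain = 39 − 13.26 = 25.74. The private return per contributed unit (0.34) is below 1, so free-riding is indeed the best response regardless of what the others do.

25.74 dollars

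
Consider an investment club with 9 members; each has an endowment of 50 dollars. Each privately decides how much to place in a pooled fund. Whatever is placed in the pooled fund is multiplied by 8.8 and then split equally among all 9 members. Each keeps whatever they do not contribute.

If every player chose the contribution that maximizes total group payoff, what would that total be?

3960.00 dollars

Each contributed unit returns 8.800 to the group as a whole (0.9778 to each of 9 players), which exceeds 1, so the social optimum is full contribution: group total = 8.800 × 450 = 3960.00.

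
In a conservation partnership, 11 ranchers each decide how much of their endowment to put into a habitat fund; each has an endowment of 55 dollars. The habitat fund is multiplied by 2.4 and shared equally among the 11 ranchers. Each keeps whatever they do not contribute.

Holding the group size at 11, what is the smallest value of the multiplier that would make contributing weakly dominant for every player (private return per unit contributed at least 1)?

A contributed unit returns (multiplier)/11 to its contributor.
This reaches 1 exactly when the multiplier is 11.

11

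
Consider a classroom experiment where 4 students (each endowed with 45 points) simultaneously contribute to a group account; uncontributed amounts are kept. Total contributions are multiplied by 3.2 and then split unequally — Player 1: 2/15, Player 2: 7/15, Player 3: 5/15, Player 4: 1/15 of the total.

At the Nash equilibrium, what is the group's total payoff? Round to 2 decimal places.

Each unit j contributes comes back to j as 3.2 × (j's share), so j prefers to contribute only if that share exceeds 1/3.2 = 0.3125; otherwise keeping the unit dominates.
The shares above 0.3125 belong to Player 2 and Player 3, contributing 45 each; the remaining 2 contribute 0. Total contributed: 90.
The group account pays out 3.2 × 90 = 288.00 in total (split across the unequal shares, but the aggregate is all that matters for the group sum).
The 2 free-riders keep 45 each, adding 90. Group total = 90 + 288.00 = 378.00.

378.00 points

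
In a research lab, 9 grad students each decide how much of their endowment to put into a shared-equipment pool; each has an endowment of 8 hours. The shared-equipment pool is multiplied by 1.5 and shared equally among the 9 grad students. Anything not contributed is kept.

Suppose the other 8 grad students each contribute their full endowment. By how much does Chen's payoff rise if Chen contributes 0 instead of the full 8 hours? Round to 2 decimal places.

6.67 hours

Switching from a contribution of 8 to 0 lets Chen keep an extra 8 hours, but lowers the shared-equipment pool by 8, which costs Chen their own share of that drop: 1.5/9 × 8 = 1.33.
Net gain = 8 − 1.33 = 6.67. The private return per contributed unit (0.1667) is below 1, so free-riding is indeed the best response regardless of what the others do.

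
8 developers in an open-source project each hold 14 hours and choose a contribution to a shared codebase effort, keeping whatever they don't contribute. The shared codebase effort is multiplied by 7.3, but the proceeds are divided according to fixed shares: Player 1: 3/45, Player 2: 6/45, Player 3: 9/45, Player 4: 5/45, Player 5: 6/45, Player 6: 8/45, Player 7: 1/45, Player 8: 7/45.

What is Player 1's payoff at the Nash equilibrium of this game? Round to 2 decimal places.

Player j's private return per contributed unit is 7.3 × (j's share). Contributing is weakly dominant for j when that share is at least 1/7.3 = 0.1370, and contributing 0 is dominant otherwise.
Player 3, Player 6 and Player 8 clear that bar, contributing 14 each; the remaining 5 contribute 0. Total contributed: 42.
Player 1 keeps 14 and receives 7.3 × 42 × 3/45 = 20.44 from the shared codebase effort, for a payoff of 34.44.

34.44 hours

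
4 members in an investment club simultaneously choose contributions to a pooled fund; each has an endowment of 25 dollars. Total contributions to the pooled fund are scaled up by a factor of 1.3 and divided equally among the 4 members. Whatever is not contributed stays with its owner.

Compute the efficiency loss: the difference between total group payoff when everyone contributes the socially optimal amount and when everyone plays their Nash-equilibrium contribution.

30.00 dollars

Each contributed unit returns 1.3/4 = 0.3250 to its contributor — below 1 — so contributing 0 is dominant for every player. At the Nash equilibrium everyone keeps their 25, and the group total is 4 × 25 = 100.
Each contributed unit returns 1.300 to the group as a whole (0.3250 to each of 4 players), which exceeds 1, so the social optimum is full contribution: group total = 1.300 × 100 = 130.00.
Efficiency loss = 130.00 − 100 = 30.00.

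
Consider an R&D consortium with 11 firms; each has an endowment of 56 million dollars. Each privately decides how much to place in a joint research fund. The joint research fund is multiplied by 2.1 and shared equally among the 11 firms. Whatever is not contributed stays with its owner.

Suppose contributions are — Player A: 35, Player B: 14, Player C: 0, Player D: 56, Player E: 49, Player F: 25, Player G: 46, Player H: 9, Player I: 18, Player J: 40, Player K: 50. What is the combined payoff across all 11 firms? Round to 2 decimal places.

992.20 million dollars

Total contributed: 35 + 14 + 0 + 56 + 49 + 25 + 46 + 9 + 18 + 40 + 50 = 342; total kept: 11 × 56 − 342 = 274.
The joint research fund pays out 2.1 × 342 = 718.20 in aggregate.
Group total = 274 + 718.20 = 992.20.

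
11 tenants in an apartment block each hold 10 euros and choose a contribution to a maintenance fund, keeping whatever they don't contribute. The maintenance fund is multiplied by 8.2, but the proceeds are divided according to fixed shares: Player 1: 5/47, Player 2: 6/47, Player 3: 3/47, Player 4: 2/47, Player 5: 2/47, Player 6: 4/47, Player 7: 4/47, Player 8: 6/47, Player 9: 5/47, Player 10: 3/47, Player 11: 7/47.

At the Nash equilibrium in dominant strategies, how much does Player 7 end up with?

30.94 euros

Each unit j contributes comes back to j as 8.2 × (j's share), so j prefers to contribute only if that share exceeds 1/8.2 = 0.1220; otherwise keeping the unit dominates.
The shares above 0.1220 belong to Player 2, Player 8 and Player 11, contributing 10 each; the remaining 8 contribute 0. Total contributed: 30.
Player 7 keeps 10 and receives 8.2 × 30 × 4/47 = 20.94 from the maintenance fund, for a payoff of 30.94.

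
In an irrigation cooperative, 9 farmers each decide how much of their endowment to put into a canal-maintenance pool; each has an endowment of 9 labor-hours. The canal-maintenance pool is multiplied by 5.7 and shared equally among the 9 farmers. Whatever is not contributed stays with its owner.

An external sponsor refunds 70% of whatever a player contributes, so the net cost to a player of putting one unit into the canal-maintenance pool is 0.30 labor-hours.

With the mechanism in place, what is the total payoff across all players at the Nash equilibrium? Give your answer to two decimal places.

Under the mechanism each unit contributed yields (5.7/9) / 0.30 = 2.1111 back to its contributor per unit of net cost, which exceeds 1, making full contribution the dominant choice for everyone.
At the Nash equilibrium everyone contributes 9. Group total payoff = 9 × (9 × 0.70 + 5.7 × 9) = 518.40.

518.40 labor-hours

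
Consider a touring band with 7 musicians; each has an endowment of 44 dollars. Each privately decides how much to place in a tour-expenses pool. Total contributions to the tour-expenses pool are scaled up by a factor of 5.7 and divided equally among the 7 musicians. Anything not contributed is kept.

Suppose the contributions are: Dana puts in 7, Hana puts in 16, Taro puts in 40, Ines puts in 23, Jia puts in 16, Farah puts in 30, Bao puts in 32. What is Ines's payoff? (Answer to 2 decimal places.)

154.54 dollars

Total contributed: 7 + 16 + 40 + 23 + 16 + 30 + 32 = 164.
Each receives 5.7 × 164 / 7 = 133.54 from the tour-expenses pool.
Ines keeps 44 − 23 = 21, so Ines's payoff is 21 + 133.54 = 154.54.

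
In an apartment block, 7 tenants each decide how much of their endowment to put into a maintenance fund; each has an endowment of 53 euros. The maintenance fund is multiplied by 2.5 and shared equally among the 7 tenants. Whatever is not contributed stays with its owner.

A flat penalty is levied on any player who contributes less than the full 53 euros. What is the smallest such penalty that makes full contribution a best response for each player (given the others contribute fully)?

34.07 euros

Given the others contribute fully, the best deviation is to contribute 0 (any partial contribution still incurs the fine and gives up units whose private return 0.3571 is below 1).
Deviating from 53 to 0 saves 53 euros but forfeits the deviator's share of the drop in the maintenance fund: 2.5/7 × 53 = 18.93.
So the deviation gain is 53 − 18.93 = 34.07, and the fine must be at least 34.07 euros to wipe it out.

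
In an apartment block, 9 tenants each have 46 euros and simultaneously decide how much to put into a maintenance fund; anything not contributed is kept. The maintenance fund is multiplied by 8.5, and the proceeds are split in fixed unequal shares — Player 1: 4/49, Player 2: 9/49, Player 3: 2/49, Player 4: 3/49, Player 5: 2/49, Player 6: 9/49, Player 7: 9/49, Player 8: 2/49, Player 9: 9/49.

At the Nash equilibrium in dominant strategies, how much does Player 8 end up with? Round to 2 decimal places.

109.84 euros

For player j, contributing a unit is worthwhile iff 8.5 × (j's share) ≥ 1, i.e. iff j's share is at least 0.1176.
The shares above 0.1176 belong to Player 2, Player 6, Player 7 and Player 9, contributing 46 each; the remaining 5 contribute 0. Total contributed: 184.
Player 8 keeps 46 and receives 8.5 × 184 × 2/49 = 63.84 from the maintenance fund, for a payoff of 109.84.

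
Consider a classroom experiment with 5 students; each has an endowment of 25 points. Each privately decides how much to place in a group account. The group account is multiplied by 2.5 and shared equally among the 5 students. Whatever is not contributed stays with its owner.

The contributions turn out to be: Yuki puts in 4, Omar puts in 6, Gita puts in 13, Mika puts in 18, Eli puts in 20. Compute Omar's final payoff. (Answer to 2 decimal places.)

Total contributed: 4 + 6 + 13 + 18 + 20 = 61.
Each receives 2.5 × 61 / 5 = 30.50 from the group account.
Omar keeps 25 − 6 = 19, so Omar's payoff is 19 + 30.50 = 49.50.

49.50 points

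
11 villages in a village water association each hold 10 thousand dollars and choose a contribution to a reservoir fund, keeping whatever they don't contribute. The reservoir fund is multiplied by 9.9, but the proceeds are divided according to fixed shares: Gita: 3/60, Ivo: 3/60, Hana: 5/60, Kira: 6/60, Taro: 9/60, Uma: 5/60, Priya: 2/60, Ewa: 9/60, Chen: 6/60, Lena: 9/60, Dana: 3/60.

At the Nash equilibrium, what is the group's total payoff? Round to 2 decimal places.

Player j's private return per contributed unit is 9.9 × (j's share). Contributing is weakly dominant for j when that share is at least 1/9.9 = 0.1010, and contributing 0 is dominant otherwise.
Taro, Ewa and Lena clear that bar, contributing 10 each; the remaining 8 contribute 0. Total contributed: 30.
The reservoir fund pays out 9.9 × 30 = 297.00 in total (split across the unequal shares, but the aggregate is all that matters for the group sum).
The 8 free-riders keep 10 each, adding 80. Group total = 80 + 297.00 = 377.00.

377.00 thousand dollars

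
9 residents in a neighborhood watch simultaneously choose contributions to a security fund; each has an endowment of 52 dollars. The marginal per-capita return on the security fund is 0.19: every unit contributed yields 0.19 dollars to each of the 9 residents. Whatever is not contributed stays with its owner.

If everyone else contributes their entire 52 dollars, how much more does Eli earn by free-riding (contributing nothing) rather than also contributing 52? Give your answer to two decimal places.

42.12 dollars

Switching from a contribution of 52 to 0 lets Eli keep an extra 52 dollars, but lowers the security fund by 52, which costs Eli their own share of that drop: 0.19 × 52 = 9.88.
Net gain = 52 − 9.88 = 42.12. The private return per contributed unit (0.19) is below 1, so free-riding is indeed the best response regardless of what the others do.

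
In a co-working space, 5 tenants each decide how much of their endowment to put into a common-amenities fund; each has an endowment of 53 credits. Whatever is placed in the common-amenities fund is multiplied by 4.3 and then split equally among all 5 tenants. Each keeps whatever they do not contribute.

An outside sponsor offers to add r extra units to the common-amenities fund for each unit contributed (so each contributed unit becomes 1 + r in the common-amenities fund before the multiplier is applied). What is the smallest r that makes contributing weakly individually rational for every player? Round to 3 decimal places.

With matching at rate r, one contributed unit becomes (1 + r) in the common-amenities fund and returns 4.3 × (1 + r) / 5 to the contributor.
Setting this equal to 1: 1 + r = 5/4.3 = 1.1628.
So the minimum matching rate is r = 1.1628 − 1 = 0.163.

0.163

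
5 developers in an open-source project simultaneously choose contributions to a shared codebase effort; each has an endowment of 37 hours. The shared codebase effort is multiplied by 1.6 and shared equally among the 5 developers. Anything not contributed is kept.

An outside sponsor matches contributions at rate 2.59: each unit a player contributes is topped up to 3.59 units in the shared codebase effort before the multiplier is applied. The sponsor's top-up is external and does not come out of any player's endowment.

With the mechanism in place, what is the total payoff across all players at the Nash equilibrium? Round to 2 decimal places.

Under the mechanism each unit contributed yields 1.6 × 3.59 / 5 = 1.1488 back to its contributor per unit of net cost, which exceeds 1, making full contribution the dominant choice for everyone.
So the Nash equilibrium is full contribution by all 5; the group earns 1.6 × 3.59 × 185 = 1062.64.

1062.64 hours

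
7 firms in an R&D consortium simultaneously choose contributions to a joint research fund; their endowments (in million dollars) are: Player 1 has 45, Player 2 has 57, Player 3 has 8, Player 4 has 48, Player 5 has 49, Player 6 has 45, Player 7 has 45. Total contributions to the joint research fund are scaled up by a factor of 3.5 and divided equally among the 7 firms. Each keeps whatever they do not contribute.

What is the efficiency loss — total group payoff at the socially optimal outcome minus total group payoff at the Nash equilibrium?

742.50 million dollars

The private return per contributed unit is 3.5/7 = 0.5000 < 1 for every player regardless of endowment, so the Nash equilibrium is zero contribution and the group total is Σ E_j = 45 + 57 + 8 + 48 + 49 + 45 + 45 = 297.
Each contributed unit returns 3.500 to the group, so the social optimum is full contribution by everyone: group total = 3.500 × 297 = 1039.50.
Efficiency loss = (3.500 − 1) × 297 = 742.50.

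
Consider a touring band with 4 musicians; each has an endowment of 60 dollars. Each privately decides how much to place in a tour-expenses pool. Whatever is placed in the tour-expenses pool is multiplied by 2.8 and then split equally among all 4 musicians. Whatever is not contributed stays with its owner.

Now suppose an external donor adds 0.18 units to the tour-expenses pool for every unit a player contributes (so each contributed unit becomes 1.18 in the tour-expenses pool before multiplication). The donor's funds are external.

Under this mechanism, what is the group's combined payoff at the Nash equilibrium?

Even with the mechanism, each unit contributed returns only 2.8 × 1.18 / 4 = 0.8260 per unit of net cost, so contributing nothing is still dominant.
Everyone keeps their endowment and the group total is 4 × 60 = 240.

240.00 dollars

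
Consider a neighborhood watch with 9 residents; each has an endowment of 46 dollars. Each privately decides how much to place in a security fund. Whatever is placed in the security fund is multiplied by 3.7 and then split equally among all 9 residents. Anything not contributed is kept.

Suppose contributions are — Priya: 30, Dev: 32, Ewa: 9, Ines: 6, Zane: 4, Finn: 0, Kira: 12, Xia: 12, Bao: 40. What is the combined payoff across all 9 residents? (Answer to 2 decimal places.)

Total contributed: 30 + 32 + 9 + 6 + 4 + 0 + 12 + 12 + 40 = 145; total kept: 9 × 46 − 145 = 269.
The security fund pays out 3.7 × 145 = 536.50 in aggregate.
Group total = 269 + 536.50 = 805.50.

805.50 dollars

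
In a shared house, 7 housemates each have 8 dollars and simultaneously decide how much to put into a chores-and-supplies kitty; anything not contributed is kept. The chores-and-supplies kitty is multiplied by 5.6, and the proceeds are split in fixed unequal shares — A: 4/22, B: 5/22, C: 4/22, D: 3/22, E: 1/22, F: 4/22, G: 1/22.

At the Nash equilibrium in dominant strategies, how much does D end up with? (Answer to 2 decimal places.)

32.44 dollars

A player with share s gets back 5.6·s per unit contributed, so full contribution is dominant for anyone with s > 1/5.6 = 0.1786 and zero contribution is dominant for anyone below.
A, B, C and F are above the threshold, contributing 8 each; the remaining 3 contribute 0. Total contributed: 32.
D keeps 8 and receives 5.6 × 32 × 3/22 = 24.44 from the chores-and-supplies kitty, for a payoff of 32.44.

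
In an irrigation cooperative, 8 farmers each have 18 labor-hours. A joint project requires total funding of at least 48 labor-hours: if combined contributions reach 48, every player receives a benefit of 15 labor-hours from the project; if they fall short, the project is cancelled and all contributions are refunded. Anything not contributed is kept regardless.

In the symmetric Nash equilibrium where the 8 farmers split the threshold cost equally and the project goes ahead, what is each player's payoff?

27 labor-hours

Equal share of the threshold: 48/8 = 6.
At this profile no one gains by cutting their contribution: any cut drops the total below 48, the project is cancelled, contributions are refunded, and the deviator ends with 18, which is less than 18 − 6 + 15 = 27. Contributing more than 6 just wastes the excess. So contributing exactly 6 is a best response.
Each player's payoff: 18 − 6 + 15 = 27.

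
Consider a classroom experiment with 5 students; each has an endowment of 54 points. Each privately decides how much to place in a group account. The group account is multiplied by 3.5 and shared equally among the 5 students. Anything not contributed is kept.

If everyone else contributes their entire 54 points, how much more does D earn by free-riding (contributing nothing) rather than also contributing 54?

16.20 points

Switching from a contribution of 54 to 0 lets D keep an extra 54 points, but lowers the group account by 54, which costs D their own share of that drop: 3.5/5 × 54 = 37.80.
Net gain = 54 − 37.80 = 16.20. The private return per contributed unit (0.7000) is below 1, so free-riding is indeed the best response regardless of what the others do.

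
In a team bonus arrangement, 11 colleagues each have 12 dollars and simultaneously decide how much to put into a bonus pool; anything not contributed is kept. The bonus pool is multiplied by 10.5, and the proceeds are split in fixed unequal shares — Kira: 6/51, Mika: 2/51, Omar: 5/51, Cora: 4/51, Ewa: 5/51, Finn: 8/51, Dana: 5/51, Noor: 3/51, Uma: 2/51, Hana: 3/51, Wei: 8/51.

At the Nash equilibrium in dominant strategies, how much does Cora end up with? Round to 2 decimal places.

71.29 dollars

For player j, contributing a unit is worthwhile iff 10.5 × (j's share) ≥ 1, i.e. iff j's share is at least 0.0952.
Kira, Omar, Ewa, Finn, Dana and Wei are above the threshold, contributing 12 each; the remaining 5 contribute 0. Total contributed: 72.
Cora keeps 12 and receives 10.5 × 72 × 4/51 = 59.29 from the bonus pool, for a payoff of 71.29.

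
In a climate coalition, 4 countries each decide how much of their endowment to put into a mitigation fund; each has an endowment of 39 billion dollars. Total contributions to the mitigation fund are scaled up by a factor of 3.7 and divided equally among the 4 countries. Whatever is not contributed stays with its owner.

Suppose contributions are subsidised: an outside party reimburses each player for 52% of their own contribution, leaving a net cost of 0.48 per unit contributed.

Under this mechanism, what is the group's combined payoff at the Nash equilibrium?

658.32 billion dollars

With the mechanism, a contributed unit returns (3.7/4) / 0.48 = 1.9271 per unit of net cost to the contributor — now above 1 — so contributing fully is weakly dominant for every player.
At the Nash equilibrium everyone contributes 39. Group total payoff = 4 × (39 × 0.52 + 3.7 × 39) = 658.32.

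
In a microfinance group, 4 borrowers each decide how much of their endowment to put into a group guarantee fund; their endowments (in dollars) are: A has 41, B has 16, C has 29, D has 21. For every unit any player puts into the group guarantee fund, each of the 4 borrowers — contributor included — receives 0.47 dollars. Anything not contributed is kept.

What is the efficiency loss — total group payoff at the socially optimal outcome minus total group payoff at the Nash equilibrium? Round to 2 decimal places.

The private return per contributed unit is 0.47 < 1 for everyone, so the Nash equilibrium is zero contribution and the group total is Σ E_j = 41 + 16 + 29 + 21 = 107.
Each contributed unit returns 1.880 to the group, so the social optimum is full contribution by everyone: group total = 1.880 × 107 = 201.16.
Efficiency loss = (1.880 − 1) × 107 = 94.16.

94.16 dollars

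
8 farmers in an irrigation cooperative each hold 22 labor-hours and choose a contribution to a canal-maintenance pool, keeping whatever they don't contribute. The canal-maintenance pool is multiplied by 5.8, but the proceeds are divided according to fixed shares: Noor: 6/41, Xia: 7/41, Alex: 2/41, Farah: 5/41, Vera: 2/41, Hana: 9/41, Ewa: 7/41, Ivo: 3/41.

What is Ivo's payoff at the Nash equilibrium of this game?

A player with share s gets back 5.8·s per unit contributed, so full contribution is dominant for anyone with s > 1/5.8 = 0.1724 and zero contribution is dominant for anyone below.
Only Hana (9/41) clears that bar, contributing 22; the remaining 7 contribute 0. Total contributed: 22.
Ivo keeps 22 and receives 5.8 × 22 × 3/41 = 9.34 from the canal-maintenance pool, for a payoff of 31.34.

31.34 labor-hours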